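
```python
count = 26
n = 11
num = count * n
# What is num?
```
Trace:
  count=26
  count=26, n=11
  count=26, n=11, num=286

Final answer: 286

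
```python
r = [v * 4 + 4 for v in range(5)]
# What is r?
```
Trace:
  v=0
  v=1
  v=2
  v=3
  v=4
  r=[4, 8, 12, 16, 20]

Final answer: [4, 8, 12, 16, 20]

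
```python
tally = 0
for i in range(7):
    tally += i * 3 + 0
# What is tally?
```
Trace:
  tally=0
  tally=0, i=0
  tally=3, i=1
  tally=9, i=2
  tally=18, i=3
  tally=30, i=4
  tally=45, i=5
  tally=63, i=6

Final answer: 63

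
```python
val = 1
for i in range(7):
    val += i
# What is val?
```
Trace:
  val=1
  val=1, i=0
  val=2, i=1
  val=4, i=2
  val=7, i=3
  val=11, i=4
  val=16, i=5
  val=22, i=6

Final answer: 22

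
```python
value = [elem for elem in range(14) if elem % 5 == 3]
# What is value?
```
Trace:
  elem=0
  elem=1
  elem=2
  elem=3
  elem=4
  elem=5
  elem=6
  elem=7
  elem=8
  elem=9
  elem=10
  elem=11
  elem=12
  elem=13
  value=[3, 8, 13]

Final answer: [3, 8, 13]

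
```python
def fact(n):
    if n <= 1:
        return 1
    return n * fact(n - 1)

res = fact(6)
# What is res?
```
Call trace:
fact(n=6)
  fact(n=5)
    fact(n=4)
      fact(n=3)
        fact(n=2)
          fact(n=1)
          -> return 1
        -> return 2
      -> return 6
    -> return 24
  -> return 120
-> return 720

Final answer: 720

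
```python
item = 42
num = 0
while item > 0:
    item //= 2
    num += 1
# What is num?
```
Trace:
  item=42
  item=42, num=0
  item=21, num=1
  item=10, num=2
  item=5, num=3
  item=2, num=4
  item=1, num=5
  item=0, num=6

Final answer: 6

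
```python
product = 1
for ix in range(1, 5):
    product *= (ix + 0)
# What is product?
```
Trace:
  product=1
  product=1, ix=1
  product=2, ix=2
  product=6, ix=3
  product=24, ix=4

Final answer: 24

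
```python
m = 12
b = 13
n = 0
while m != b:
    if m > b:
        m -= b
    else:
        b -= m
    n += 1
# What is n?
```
Trace:
  m=12
  m=12, b=13
  m=12, b=13, n=0
  m=12, b=1, n=1
  m=11, b=1, n=2
  m=10, b=1, n=3
  m=9, b=1, n=4
  m=8, b=1, n=5
  m=7, b=1, n=6
  m=6, b=1, n=7
  m=5, b=1, n=8
  m=4, b=1, n=9
  m=3, b=1, n=10
  m=2, b=1, n=11
  m=1, b=1, n=12

Final answer: 12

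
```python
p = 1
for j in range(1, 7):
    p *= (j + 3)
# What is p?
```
Trace:
  p=1
  p=4, j=1
  p=20, j=2
  p=120, j=3
  p=840, j=4
  p=6720, j=5
  p=60480, j=6

Final answer: 60480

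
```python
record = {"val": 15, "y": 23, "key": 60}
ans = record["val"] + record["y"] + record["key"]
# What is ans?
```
Trace:
  record={'val': 15, 'y': 23, 'key': 60}
  record={'val': 15, 'y': 23, 'key': 60}, ans=98

Final answer: 98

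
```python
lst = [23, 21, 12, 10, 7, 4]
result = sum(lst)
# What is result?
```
Trace:
  lst=[23, 21, 12, 10, 7, 4]
  lst=[23, 21, 12, 10, 7, 4], result=77

Final answer: 77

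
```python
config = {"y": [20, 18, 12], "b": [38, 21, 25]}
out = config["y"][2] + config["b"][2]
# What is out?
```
Trace:
  config={'y': [20, 18, 12], 'b': [38, 21, 25]}
  config={'y': [20, 18, 12], 'b': [38, 21, 25]}, out=37

Final answer: 37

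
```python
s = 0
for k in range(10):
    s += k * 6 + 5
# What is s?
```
Trace:
  s=0
  s=5, k=0
  s=16, k=1
  s=33, k=2
  s=56, k=3
  s=85, k=4
  s=120, k=5
  s=161, k=6
  s=208, k=7
  s=261, k=8
  s=320, k=9

Final answer: 320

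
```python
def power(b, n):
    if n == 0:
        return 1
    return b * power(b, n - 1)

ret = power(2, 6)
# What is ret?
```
Call trace:
power(b=2, n=6)
  power(b=2, n=5)
    power(b=2, n=4)
      power(b=2, n=3)
        power(b=2, n=2)
          power(b=2, n=1)
            power(b=2, n=0)
            -> return 1
          -> return 2
        -> return 4
      -> return 8
    -> return 16
  -> return 32
-> return 64

Final answer: 64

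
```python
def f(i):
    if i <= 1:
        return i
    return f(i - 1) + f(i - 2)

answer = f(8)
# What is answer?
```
Call trace (a repeated sub-call is expanded the first time; later identical calls just restate its return value):
f(i=8)
  f(i=7)
    f(i=6)
      f(i=5)
        f(i=4)
          f(i=3)
            f(i=2)
              f(i=1)
              -> return 1
              f(i=0)
              -> return 0
            -> return 1
            f(i=1)
            -> return 1
          -> return 2
          f(i=2) -> return 1  (same call as traced above)
        -> return 3
        f(i=3) -> return 2  (same call as traced above)
      -> return 5
      f(i=4) -> return 3  (same call as traced above)
    -> return 8
    f(i=5) -> return 5  (same call as traced above)
  -> return 13
  f(i=6) -> return 8  (same call as traced above)
-> return 21

Final answer: 21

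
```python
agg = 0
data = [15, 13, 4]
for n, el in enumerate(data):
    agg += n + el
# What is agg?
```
Trace:
  agg=0
  agg=15, n=0, el=15
  agg=29, n=1, el=13
  agg=35, n=2, el=4

Final answer: 35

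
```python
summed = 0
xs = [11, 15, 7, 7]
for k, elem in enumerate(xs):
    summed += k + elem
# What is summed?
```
Trace:
  summed=0
  summed=11, k=0, elem=11
  summed=27, k=1, elem=15
  summed=36, k=2, elem=7
  summed=46, k=3, elem=7

Final answer: 46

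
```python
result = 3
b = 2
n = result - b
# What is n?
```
Trace:
  result=3
  result=3, b=2
  result=3, b=2, n=1

Final answer: 1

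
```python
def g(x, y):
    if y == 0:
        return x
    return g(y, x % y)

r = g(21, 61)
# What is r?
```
Call trace:
g(x=21, y=61)
  g(x=61, y=21)
    g(x=21, y=19)
      g(x=19, y=2)
        g(x=2, y=1)
          g(x=1, y=0)
          -> return 1
        -> return 1
      -> return 1
    -> return 1
  -> return 1
-> return 1

Final answer: 1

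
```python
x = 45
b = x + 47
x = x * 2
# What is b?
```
Trace:
  x=45
  x=45, b=92
  x=90, b=92

Final answer: 92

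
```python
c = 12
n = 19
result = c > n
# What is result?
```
Trace:
  c=12
  c=12, n=19
  c=12, n=19, result=False

Final answer: False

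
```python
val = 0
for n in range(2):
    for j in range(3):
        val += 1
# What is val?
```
Trace:
  val=0
  val=1, n=0, j=0
  val=2, n=0, j=1
  val=3, n=0, j=2
  val=4, n=1, j=0
  val=5, n=1, j=1
  val=6, n=1, j=2

Final answer: 6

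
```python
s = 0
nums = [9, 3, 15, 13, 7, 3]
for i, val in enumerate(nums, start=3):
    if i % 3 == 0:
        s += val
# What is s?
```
Trace:
  s=0
  s=9, i=3, val=9
  s=9, i=4, val=3
  s=9, i=5, val=15
  s=22, i=6, val=13
  s=22, i=7, val=7
  s=22, i=8, val=3

Final answer: 22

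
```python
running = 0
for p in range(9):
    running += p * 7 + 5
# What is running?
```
Trace:
  running=0
  running=5, p=0
  running=17, p=1
  running=36, p=2
  running=62, p=3
  running=95, p=4
  running=135, p=5
  running=182, p=6
  running=236, p=7
  running=297, p=8

Final answer: 297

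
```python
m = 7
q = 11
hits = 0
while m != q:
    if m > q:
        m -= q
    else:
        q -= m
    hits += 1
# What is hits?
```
Trace:
  m=7
  m=7, q=11
  m=7, q=11, hits=0
  m=7, q=4, hits=1
  m=3, q=4, hits=2
  m=3, q=1, hits=3
  m=2, q=1, hits=4
  m=1, q=1, hits=5

Final answer: 5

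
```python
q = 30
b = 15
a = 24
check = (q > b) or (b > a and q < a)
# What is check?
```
Trace:
  q=30
  q=30, b=15
  q=30, b=15, a=24
  q=30, b=15, a=24, check=True

Final answer: True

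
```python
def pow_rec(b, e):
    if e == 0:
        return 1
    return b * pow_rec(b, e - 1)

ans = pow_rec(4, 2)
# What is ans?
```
Call trace:
pow_rec(b=4, e=2)
  pow_rec(b=4, e=1)
    pow_rec(b=4, e=0)
    -> return 1
  -> return 4
-> return 16

Final answer: 16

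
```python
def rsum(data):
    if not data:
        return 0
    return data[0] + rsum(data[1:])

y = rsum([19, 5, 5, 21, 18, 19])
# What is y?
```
Call trace:
rsum(data=[19, 5, 5, 21, 18, 19])
  rsum(data=[5, 5, 21, 18, 19])
    rsum(data=[5, 21, 18, 19])
      rsum(data=[21, 18, 19])
        rsum(data=[18, 19])
          rsum(data=[19])
            rsum(data=[])
            -> return 0
          -> return 19
        -> return 37
      -> return 58
    -> return 63
  -> return 68
-> return 87

Final answer: 87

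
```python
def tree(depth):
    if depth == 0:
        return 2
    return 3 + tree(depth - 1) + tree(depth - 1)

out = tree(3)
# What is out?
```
Call trace (a repeated sub-call is expanded the first time; later identical calls just restate its return value):
tree(depth=3)
  tree(depth=2)
    tree(depth=1)
      tree(depth=0)
      -> return 2
      tree(depth=0)
      -> return 2
    -> return 7
    tree(depth=1) -> return 7  (same call as traced above)
  -> return 17
  tree(depth=2) -> return 17  (same call as traced above)
-> return 37

Final answer: 37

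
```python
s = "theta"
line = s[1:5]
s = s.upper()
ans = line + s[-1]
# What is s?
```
Trace:
  s='theta'
  s='theta', line='heta'
  s='THETA', line='heta'
  s='THETA', line='heta', ans='hetaA'

Final answer: 'THETA'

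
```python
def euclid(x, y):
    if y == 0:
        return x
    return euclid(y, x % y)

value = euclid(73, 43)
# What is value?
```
Call trace:
euclid(x=73, y=43)
  euclid(x=43, y=30)
    euclid(x=30, y=13)
      euclid(x=13, y=4)
        euclid(x=4, y=1)
          euclid(x=1, y=0)
          -> return 1
        -> return 1
      -> return 1
    -> return 1
  -> return 1
-> return 1

Final answer: 1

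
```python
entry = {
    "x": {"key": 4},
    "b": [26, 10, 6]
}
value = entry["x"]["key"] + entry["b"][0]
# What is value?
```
Trace:
  entry={'x': {'key': 4}, 'b': [26, 10, 6]}
  entry={'x': {'key': 4}, 'b': [26, 10, 6]}, value=30

Final answer: 30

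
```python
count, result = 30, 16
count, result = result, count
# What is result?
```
Trace:
  count=30, result=16
  count=16, result=30

Final answer: 30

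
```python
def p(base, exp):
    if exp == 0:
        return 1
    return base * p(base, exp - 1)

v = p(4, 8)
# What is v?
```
Call trace:
p(base=4, exp=8)
  p(base=4, exp=7)
    p(base=4, exp=6)
      p(base=4, exp=5)
        p(base=4, exp=4)
          p(base=4, exp=3)
            p(base=4, exp=2)
              p(base=4, exp=1)
                p(base=4, exp=0)
                -> return 1
              -> return 4
            -> return 16
          -> return 64
        -> return 256
      -> return 1024
    -> return 4096
  -> return 16384
-> return 65536

Final answer: 65536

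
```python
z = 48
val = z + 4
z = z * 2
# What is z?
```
Trace:
  z=48
  z=48, val=52
  z=96, val=52

Final answer: 96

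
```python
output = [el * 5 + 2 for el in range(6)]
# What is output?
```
Trace:
  el=0
  el=1
  el=2
  el=3
  el=4
  el=5
  output=[2, 7, 12, 17, 22, 27]

Final answer: [2, 7, 12, 17, 22, 27]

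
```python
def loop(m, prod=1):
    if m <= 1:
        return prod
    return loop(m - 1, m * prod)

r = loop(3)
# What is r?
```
Call trace:
loop(m=3, prod=1)
  loop(m=2, prod=3)
    loop(m=1, prod=6)
    -> return 6
  -> return 6
-> return 6

Final answer: 6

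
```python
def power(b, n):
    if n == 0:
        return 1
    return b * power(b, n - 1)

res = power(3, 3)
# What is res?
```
Call trace:
power(b=3, n=3)
  power(b=3, n=2)
    power(b=3, n=1)
      power(b=3, n=0)
      -> return 1
    -> return 3
  -> return 9
-> return 27

Final answer: 27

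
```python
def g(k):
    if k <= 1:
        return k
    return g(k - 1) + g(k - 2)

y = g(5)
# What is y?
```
Call trace (a repeated sub-call is expanded the first time; later identical calls just restate its return value):
g(k=5)
  g(k=4)
    g(k=3)
      g(k=2)
        g(k=1)
        -> return 1
        g(k=0)
        -> return 0
      -> return 1
      g(k=1)
      -> return 1
    -> return 2
    g(k=2) -> return 1  (same call as traced above)
  -> return 3
  g(k=3) -> return 2  (same call as traced above)
-> return 5

Final answer: 5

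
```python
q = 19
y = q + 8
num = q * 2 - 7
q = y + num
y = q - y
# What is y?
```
Trace:
  q=19
  q=19, y=27
  q=19, y=27, num=31
  q=58, y=27, num=31
  q=58, y=31, num=31

Final answer: 31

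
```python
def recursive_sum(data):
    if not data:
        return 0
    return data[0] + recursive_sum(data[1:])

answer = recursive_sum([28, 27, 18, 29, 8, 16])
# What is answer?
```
Call trace:
recursive_sum(data=[28, 27, 18, 29, 8, 16])
  recursive_sum(data=[27, 18, 29, 8, 16])
    recursive_sum(data=[18, 29, 8, 16])
      recursive_sum(data=[29, 8, 16])
        recursive_sum(data=[8, 16])
          recursive_sum(data=[16])
            recursive_sum(data=[])
            -> return 0
          -> return 16
        -> return 24
      -> return 53
    -> return 71
  -> return 98
-> return 126

Final answer: 126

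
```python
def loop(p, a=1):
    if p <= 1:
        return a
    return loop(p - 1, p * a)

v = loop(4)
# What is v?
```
Call trace:
loop(p=4, a=1)
  loop(p=3, a=4)
    loop(p=2, a=12)
      loop(p=1, a=24)
      -> return 24
    -> return 24
  -> return 24
-> return 24

Final answer: 24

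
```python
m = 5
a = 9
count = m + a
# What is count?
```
Trace:
  m=5
  m=5, a=9
  m=5, a=9, count=14

Final answer: 14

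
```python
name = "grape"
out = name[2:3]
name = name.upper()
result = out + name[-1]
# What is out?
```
Trace:
  name='grape'
  name='grape', out='a'
  name='GRAPE', out='a'
  name='GRAPE', out='a', result='aE'

Final answer: 'a'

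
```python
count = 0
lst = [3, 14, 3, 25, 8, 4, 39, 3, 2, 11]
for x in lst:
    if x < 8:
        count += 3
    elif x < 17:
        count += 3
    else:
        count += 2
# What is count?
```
Trace:
  count=0
  count=3, x=3
  count=6, x=14
  count=9, x=3
  count=11, x=25
  count=14, x=8
  count=17, x=4
  count=19, x=39
  count=22, x=3
  count=25, x=2
  count=28, x=11

Final answer: 28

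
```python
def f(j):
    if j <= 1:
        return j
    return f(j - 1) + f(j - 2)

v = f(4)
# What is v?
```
Call trace (a repeated sub-call is expanded the first time; later identical calls just restate its return value):
f(j=4)
  f(j=3)
    f(j=2)
      f(j=1)
      -> return 1
      f(j=0)
      -> return 0
    -> return 1
    f(j=1)
    -> return 1
  -> return 2
  f(j=2) -> return 1  (same call as traced above)
-> return 3

Final answer: 3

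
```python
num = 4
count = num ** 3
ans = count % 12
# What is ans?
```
Trace:
  num=4
  num=4, count=64
  num=4, count=64, ans=4

Final answer: 4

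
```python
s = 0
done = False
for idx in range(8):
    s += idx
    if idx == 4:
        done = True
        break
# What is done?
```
Trace:
  s=0
  s=0, done=False
  s=0, done=False, idx=0
  s=1, done=False, idx=1
  s=3, done=False, idx=2
  s=6, done=False, idx=3
  s=10, done=True, idx=4

Final answer: True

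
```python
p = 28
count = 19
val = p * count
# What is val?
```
Trace:
  p=28
  p=28, count=19
  p=28, count=19, val=532

Final answer: 532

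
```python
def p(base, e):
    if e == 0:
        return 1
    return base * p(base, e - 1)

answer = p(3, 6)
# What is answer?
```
Call trace:
p(base=3, e=6)
  p(base=3, e=5)
    p(base=3, e=4)
      p(base=3, e=3)
        p(base=3, e=2)
          p(base=3, e=1)
            p(base=3, e=0)
            -> return 1
          -> return 3
        -> return 9
      -> return 27
    -> return 81
  -> return 243
-> return 729

Final answer: 729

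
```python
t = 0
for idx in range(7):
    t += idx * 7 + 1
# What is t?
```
Trace:
  t=0
  t=1, idx=0
  t=9, idx=1
  t=24, idx=2
  t=46, idx=3
  t=75, idx=4
  t=111, idx=5
  t=154, idx=6

Final answer: 154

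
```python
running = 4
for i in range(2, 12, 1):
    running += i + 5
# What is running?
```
Trace:
  running=4
  running=11, i=2
  running=19, i=3
  running=28, i=4
  running=38, i=5
  running=49, i=6
  running=61, i=7
  running=74, i=8
  running=88, i=9
  running=103, i=10
  running=119, i=11

Final answer: 119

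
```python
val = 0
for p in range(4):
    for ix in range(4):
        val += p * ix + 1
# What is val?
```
Trace:
  val=0
  val=1, p=0, ix=0
  val=2, p=0, ix=1
  val=3, p=0, ix=2
  val=4, p=0, ix=3
  val=5, p=1, ix=0
  val=7, p=1, ix=1
  val=10, p=1, ix=2
  val=14, p=1, ix=3
  val=15, p=2, ix=0
  val=18, p=2, ix=1
  val=23, p=2, ix=2
  val=30, p=2, ix=3
  val=31, p=3, ix=0
  val=35, p=3, ix=1
  val=42, p=3, ix=2
  val=52, p=3, ix=3

Final answer: 52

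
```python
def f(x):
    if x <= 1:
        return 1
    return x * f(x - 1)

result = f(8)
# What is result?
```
Call trace:
f(x=8)
  f(x=7)
    f(x=6)
      f(x=5)
        f(x=4)
          f(x=3)
            f(x=2)
              f(x=1)
              -> return 1
            -> return 2
          -> return 6
        -> return 24
      -> return 120
    -> return 720
  -> return 5040
-> return 40320

Final answer: 40320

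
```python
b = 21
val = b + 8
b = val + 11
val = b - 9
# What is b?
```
Trace:
  b=21
  b=21, val=29
  b=40, val=29
  b=40, val=31

Final answer: 40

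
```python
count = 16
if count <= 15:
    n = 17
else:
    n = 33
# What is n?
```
Trace:
  count=16
  count=16, n=33

Final answer: 33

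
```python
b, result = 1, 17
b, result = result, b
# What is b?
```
Trace:
  b=1, result=17
  b=17, result=1

Final answer: 17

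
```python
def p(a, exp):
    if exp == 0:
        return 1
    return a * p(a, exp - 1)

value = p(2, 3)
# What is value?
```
Call trace:
p(a=2, exp=3)
  p(a=2, exp=2)
    p(a=2, exp=1)
      p(a=2, exp=0)
      -> return 1
    -> return 2
  -> return 4
-> return 8

Final answer: 8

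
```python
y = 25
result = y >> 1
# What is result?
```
Trace:
  y=25
  y=25, result=12

Final answer: 12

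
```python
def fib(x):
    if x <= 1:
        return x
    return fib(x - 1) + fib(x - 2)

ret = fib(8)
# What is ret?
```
Call trace (a repeated sub-call is expanded the first time; later identical calls just restate its return value):
fib(x=8)
  fib(x=7)
    fib(x=6)
      fib(x=5)
        fib(x=4)
          fib(x=3)
            fib(x=2)
              fib(x=1)
              -> return 1
              fib(x=0)
              -> return 0
            -> return 1
            fib(x=1)
            -> return 1
          -> return 2
          fib(x=2) -> return 1  (same call as traced above)
        -> return 3
        fib(x=3) -> return 2  (same call as traced above)
      -> return 5
      fib(x=4) -> return 3  (same call as traced above)
    -> return 8
    fib(x=5) -> return 5  (same call as traced above)
  -> return 13
  fib(x=6) -> return 8  (same call as traced above)
-> return 21

Final answer: 21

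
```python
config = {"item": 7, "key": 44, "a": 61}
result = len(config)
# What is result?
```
Trace:
  config={'item': 7, 'key': 44, 'a': 61}
  config={'item': 7, 'key': 44, 'a': 61}, result=3

Final answer: 3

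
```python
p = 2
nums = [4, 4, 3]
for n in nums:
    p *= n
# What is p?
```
Trace:
  p=2
  p=8, n=4
  p=32, n=4
  p=96, n=3

Final answer: 96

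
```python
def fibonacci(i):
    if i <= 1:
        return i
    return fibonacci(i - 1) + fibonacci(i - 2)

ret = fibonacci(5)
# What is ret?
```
Call trace (a repeated sub-call is expanded the first time; later identical calls just restate its return value):
fibonacci(i=5)
  fibonacci(i=4)
    fibonacci(i=3)
      fibonacci(i=2)
        fibonacci(i=1)
        -> return 1
        fibonacci(i=0)
        -> return 0
      -> return 1
      fibonacci(i=1)
      -> return 1
    -> return 2
    fibonacci(i=2) -> return 1  (same call as traced above)
  -> return 3
  fibonacci(i=3) -> return 2  (same call as traced above)
-> return 5

Final answer: 5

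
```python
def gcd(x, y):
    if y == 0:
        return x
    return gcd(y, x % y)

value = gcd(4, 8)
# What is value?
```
Call trace:
gcd(x=4, y=8)
  gcd(x=8, y=4)
    gcd(x=4, y=0)
    -> return 4
  -> return 4
-> return 4

Final answer: 4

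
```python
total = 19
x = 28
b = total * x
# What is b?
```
Trace:
  total=19
  total=19, x=28
  total=19, x=28, b=532

Final answer: 532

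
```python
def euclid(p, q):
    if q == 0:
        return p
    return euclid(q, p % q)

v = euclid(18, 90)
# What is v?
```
Call trace:
euclid(p=18, q=90)
  euclid(p=90, q=18)
    euclid(p=18, q=0)
    -> return 18
  -> return 18
-> return 18

Final answer: 18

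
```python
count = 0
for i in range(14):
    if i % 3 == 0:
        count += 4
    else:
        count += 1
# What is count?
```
Trace:
  count=0
  count=4, i=0
  count=5, i=1
  count=6, i=2
  count=10, i=3
  count=11, i=4
  count=12, i=5
  count=16, i=6
  count=17, i=7
  count=18, i=8
  count=22, i=9
  count=23, i=10
  count=24, i=11
  count=28, i=12
  count=29, i=13

Final answer: 29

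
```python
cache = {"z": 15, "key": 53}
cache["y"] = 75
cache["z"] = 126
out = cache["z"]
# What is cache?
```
Trace:
  cache={'z': 15, 'key': 53}
  cache={'z': 15, 'key': 53, 'y': 75}
  cache={'z': 126, 'key': 53, 'y': 75}
  cache={'z': 126, 'key': 53, 'y': 75}, out=126

Final answer: {'z': 126, 'key': 53, 'y': 75}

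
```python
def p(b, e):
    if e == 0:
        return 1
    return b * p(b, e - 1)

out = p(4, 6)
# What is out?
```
Call trace:
p(b=4, e=6)
  p(b=4, e=5)
    p(b=4, e=4)
      p(b=4, e=3)
        p(b=4, e=2)
          p(b=4, e=1)
            p(b=4, e=0)
            -> return 1
          -> return 4
        -> return 16
      -> return 64
    -> return 256
  -> return 1024
-> return 4096

Final answer: 4096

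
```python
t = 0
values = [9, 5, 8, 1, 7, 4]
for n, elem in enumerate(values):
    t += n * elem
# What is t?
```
Trace:
  t=0
  t=0, n=0, elem=9
  t=5, n=1, elem=5
  t=21, n=2, elem=8
  t=24, n=3, elem=1
  t=52, n=4, elem=7
  t=72, n=5, elem=4

Final answer: 72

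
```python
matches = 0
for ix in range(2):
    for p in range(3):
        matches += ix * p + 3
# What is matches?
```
Trace:
  matches=0
  matches=3, ix=0, p=0
  matches=6, ix=0, p=1
  matches=9, ix=0, p=2
  matches=12, ix=1, p=0
  matches=16, ix=1, p=1
  matches=21, ix=1, p=2

Final answer: 21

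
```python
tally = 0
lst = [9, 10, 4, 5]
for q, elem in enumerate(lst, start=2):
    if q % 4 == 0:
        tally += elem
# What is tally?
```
Trace:
  tally=0
  tally=0, q=2, elem=9
  tally=0, q=3, elem=10
  tally=4, q=4, elem=4
  tally=4, q=5, elem=5

Final answer: 4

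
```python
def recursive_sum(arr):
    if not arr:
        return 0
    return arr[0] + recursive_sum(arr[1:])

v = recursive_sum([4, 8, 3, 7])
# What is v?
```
Call trace:
recursive_sum(arr=[4, 8, 3, 7])
  recursive_sum(arr=[8, 3, 7])
    recursive_sum(arr=[3, 7])
      recursive_sum(arr=[7])
        recursive_sum(arr=[])
        -> return 0
      -> return 7
    -> return 10
  -> return 18
-> return 22

Final answer: 22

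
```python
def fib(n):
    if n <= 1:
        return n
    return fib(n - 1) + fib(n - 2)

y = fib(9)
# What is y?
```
Call trace (a repeated sub-call is expanded the first time; later identical calls just restate its return value):
fib(n=9)
  fib(n=8)
    fib(n=7)
      fib(n=6)
        fib(n=5)
          fib(n=4)
            fib(n=3)
              fib(n=2)
                fib(n=1)
                -> return 1
                fib(n=0)
                -> return 0
              -> return 1
              fib(n=1)
              -> return 1
            -> return 2
            fib(n=2) -> return 1  (same call as traced above)
          -> return 3
          fib(n=3) -> return 2  (same call as traced above)
        -> return 5
        fib(n=4) -> return 3  (same call as traced above)
      -> return 8
      fib(n=5) -> return 5  (same call as traced above)
    -> return 13
    fib(n=6) -> return 8  (same call as traced above)
  -> return 21
  fib(n=7) -> return 13  (same call as traced above)
-> return 34

Final answer: 34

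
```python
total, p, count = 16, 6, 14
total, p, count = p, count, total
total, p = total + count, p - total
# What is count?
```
Trace:
  total=16, p=6, count=14
  total=6, p=14, count=16
  total=22, p=8, count=16

Final answer: 16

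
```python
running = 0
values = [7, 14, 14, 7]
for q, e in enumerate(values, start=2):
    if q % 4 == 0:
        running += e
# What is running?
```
Trace:
  running=0
  running=0, q=2, e=7
  running=0, q=3, e=14
  running=14, q=4, e=14
  running=14, q=5, e=7

Final answer: 14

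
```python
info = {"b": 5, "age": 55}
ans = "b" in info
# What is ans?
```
Trace:
  info={'b': 5, 'age': 55}
  info={'b': 5, 'age': 55}, ans=True

Final answer: True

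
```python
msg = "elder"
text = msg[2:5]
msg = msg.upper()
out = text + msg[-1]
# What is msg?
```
Trace:
  msg='elder'
  msg='elder', text='der'
  msg='ELDER', text='der'
  msg='ELDER', text='der', out='derR'

Final answer: 'ELDER'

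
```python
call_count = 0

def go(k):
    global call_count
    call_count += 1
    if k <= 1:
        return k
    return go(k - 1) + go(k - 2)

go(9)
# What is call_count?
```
Call trace (a repeated sub-call is expanded the first time; later identical calls just restate its return value):
go(k=9)
  go(k=8)
    go(k=7)
      go(k=6)
        go(k=5)
          go(k=4)
            go(k=3)
              go(k=2)
                go(k=1)
                -> return 1
                go(k=0)
                -> return 0
              -> return 1
              go(k=1)
              -> return 1
            -> return 2
            go(k=2) -> return 1  (same call as traced above)
          -> return 3
          go(k=3) -> return 2  (same call as traced above)
        -> return 5
        go(k=4) -> return 3  (same call as traced above)
      -> return 8
      go(k=5) -> return 5  (same call as traced above)
    -> return 13
    go(k=6) -> return 8  (same call as traced above)
  -> return 21
  go(k=7) -> return 13  (same call as traced above)
-> return 34

call_count is incremented once per call, so count the calls in each subtree. Let C(k) = number of calls made by go(k).
C(0) = C(1) = 1 (base case, no recursion); C(k) = 1 + C(k - 1) + C(k - 2) otherwise.
C(2) = 1 + C(1) + C(0) = 1 + 1 + 1 = 3
C(3) = 1 + C(2) + C(1) = 1 + 3 + 1 = 5
C(4) = 1 + C(3) + C(2) = 1 + 5 + 3 = 9
C(5) = 1 + C(4) + C(3) = 1 + 9 + 5 = 15
C(6) = 1 + C(5) + C(4) = 1 + 15 + 9 = 25
C(7) = 1 + C(6) + C(5) = 1 + 25 + 15 = 41
C(8) = 1 + C(7) + C(6) = 1 + 41 + 25 = 67
C(9) = 1 + C(8) + C(7) = 1 + 67 + 41 = 109
call_count = C(9) = 109

Final answer: 109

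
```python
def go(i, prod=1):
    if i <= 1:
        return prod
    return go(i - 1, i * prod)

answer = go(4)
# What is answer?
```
Call trace:
go(i=4, prod=1)
  go(i=3, prod=4)
    go(i=2, prod=12)
      go(i=1, prod=24)
      -> return 24
    -> return 24
  -> return 24
-> return 24

Final answer: 24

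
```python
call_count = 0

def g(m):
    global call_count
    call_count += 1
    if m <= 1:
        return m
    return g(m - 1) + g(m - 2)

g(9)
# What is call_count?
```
Call trace (a repeated sub-call is expanded the first time; later identical calls just restate its return value):
g(m=9)
  g(m=8)
    g(m=7)
      g(m=6)
        g(m=5)
          g(m=4)
            g(m=3)
              g(m=2)
                g(m=1)
                -> return 1
                g(m=0)
                -> return 0
              -> return 1
              g(m=1)
              -> return 1
            -> return 2
            g(m=2) -> return 1  (same call as traced above)
          -> return 3
          g(m=3) -> return 2  (same call as traced above)
        -> return 5
        g(m=4) -> return 3  (same call as traced above)
      -> return 8
      g(m=5) -> return 5  (same call as traced above)
    -> return 13
    g(m=6) -> return 8  (same call as traced above)
  -> return 21
  g(m=7) -> return 13  (same call as traced above)
-> return 34

call_count is incremented once per call, so count the calls in each subtree. Let C(m) = number of calls made by g(m).
C(0) = C(1) = 1 (base case, no recursion); C(m) = 1 + C(m - 1) + C(m - 2) otherwise.
C(2) = 1 + C(1) + C(0) = 1 + 1 + 1 = 3
C(3) = 1 + C(2) + C(1) = 1 + 3 + 1 = 5
C(4) = 1 + C(3) + C(2) = 1 + 5 + 3 = 9
C(5) = 1 + C(4) + C(3) = 1 + 9 + 5 = 15
C(6) = 1 + C(5) + C(4) = 1 + 15 + 9 = 25
C(7) = 1 + C(6) + C(5) = 1 + 25 + 15 = 41
C(8) = 1 + C(7) + C(6) = 1 + 41 + 25 = 67
C(9) = 1 + C(8) + C(7) = 1 + 67 + 41 = 109
call_count = C(9) = 109

Final answer: 109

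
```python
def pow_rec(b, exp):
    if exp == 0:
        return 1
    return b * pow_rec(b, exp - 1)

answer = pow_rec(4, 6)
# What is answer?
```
Call trace:
pow_rec(b=4, exp=6)
  pow_rec(b=4, exp=5)
    pow_rec(b=4, exp=4)
      pow_rec(b=4, exp=3)
        pow_rec(b=4, exp=2)
          pow_rec(b=4, exp=1)
            pow_rec(b=4, exp=0)
            -> return 1
          -> return 4
        -> return 16
      -> return 64
    -> return 256
  -> return 1024
-> return 4096

Final answer: 4096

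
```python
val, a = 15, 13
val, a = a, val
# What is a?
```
Trace:
  val=15, a=13
  val=13, a=15

Final answer: 15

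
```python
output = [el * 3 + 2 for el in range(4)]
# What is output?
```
Trace:
  el=0
  el=1
  el=2
  el=3
  output=[2, 5, 8, 11]

Final answer: [2, 5, 8, 11]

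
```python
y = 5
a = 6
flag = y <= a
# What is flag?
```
Trace:
  y=5
  y=5, a=6
  y=5, a=6, flag=True

Final answer: True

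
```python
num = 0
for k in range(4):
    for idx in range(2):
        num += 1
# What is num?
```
Trace:
  num=0
  num=1, k=0, idx=0
  num=2, k=0, idx=1
  num=3, k=1, idx=0
  num=4, k=1, idx=1
  num=5, k=2, idx=0
  num=6, k=2, idx=1
  num=7, k=3, idx=0
  num=8, k=3, idx=1

Final answer: 8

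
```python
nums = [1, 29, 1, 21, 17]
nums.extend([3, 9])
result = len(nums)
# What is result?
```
Trace:
  nums=[1, 29, 1, 21, 17]
  nums=[1, 29, 1, 21, 17, 3, 9]
  nums=[1, 29, 1, 21, 17, 3, 9], result=7

Final answer: 7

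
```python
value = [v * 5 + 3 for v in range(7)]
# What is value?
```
Trace:
  v=0
  v=1
  v=2
  v=3
  v=4
  v=5
  v=6
  value=[3, 8, 13, 18, 23, 28, 33]

Final answer: [3, 8, 13, 18, 23, 28, 33]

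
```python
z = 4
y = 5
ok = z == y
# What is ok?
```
Trace:
  z=4
  z=4, y=5
  z=4, y=5, ok=False

Final answer: False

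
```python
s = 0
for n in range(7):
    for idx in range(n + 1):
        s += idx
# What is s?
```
Trace:
  s=0
  s=0, n=0, idx=0
  s=0, n=1, idx=0
  s=1, n=1, idx=1
  s=1, n=2, idx=0
  s=2, n=2, idx=1
  s=4, n=2, idx=2
  s=4, n=3, idx=0
  s=5, n=3, idx=1
  s=7, n=3, idx=2
  s=10, n=3, idx=3
  s=10, n=4, idx=0
  s=11, n=4, idx=1
  s=13, n=4, idx=2
  s=16, n=4, idx=3
  s=20, n=4, idx=4
  s=20, n=5, idx=0
  s=21, n=5, idx=1
  s=23, n=5, idx=2
  s=26, n=5, idx=3
  s=30, n=5, idx=4
  s=35, n=5, idx=5
  s=35, n=6, idx=0
  s=36, n=6, idx=1
  s=38, n=6, idx=2
  s=41, n=6, idx=3
  s=45, n=6, idx=4
  s=50, n=6, idx=5
  s=56, n=6, idx=6

Final answer: 56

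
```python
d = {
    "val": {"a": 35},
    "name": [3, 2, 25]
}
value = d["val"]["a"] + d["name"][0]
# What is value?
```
Trace:
  d={'val': {'a': 35}, 'name': [3, 2, 25]}
  d={'val': {'a': 35}, 'name': [3, 2, 25]}, value=38

Final answer: 38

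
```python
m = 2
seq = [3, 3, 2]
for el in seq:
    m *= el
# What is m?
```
Trace:
  m=2
  m=6, el=3
  m=18, el=3
  m=36, el=2

Final answer: 36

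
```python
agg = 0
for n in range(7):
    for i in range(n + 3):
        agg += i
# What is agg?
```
Trace:
  agg=0
  agg=0, n=0, i=0
  agg=1, n=0, i=1
  agg=3, n=0, i=2
  agg=3, n=1, i=0
  agg=4, n=1, i=1
  agg=6, n=1, i=2
  agg=9, n=1, i=3
  agg=9, n=2, i=0
  agg=10, n=2, i=1
  agg=12, n=2, i=2
  agg=15, n=2, i=3
  agg=19, n=2, i=4
  agg=19, n=3, i=0
  agg=20, n=3, i=1
  agg=22, n=3, i=2
  agg=25, n=3, i=3
  agg=29, n=3, i=4
  agg=34, n=3, i=5
  agg=34, n=4, i=0
  agg=35, n=4, i=1
  agg=37, n=4, i=2
  agg=40, n=4, i=3
  agg=44, n=4, i=4
  agg=49, n=4, i=5
  agg=55, n=4, i=6
  agg=55, n=5, i=0
  agg=56, n=5, i=1
  agg=58, n=5, i=2
  agg=61, n=5, i=3
  agg=65, n=5, i=4
  agg=70, n=5, i=5
  agg=76, n=5, i=6
  agg=83, n=5, i=7
  agg=83, n=6, i=0
  agg=84, n=6, i=1
  agg=86, n=6, i=2
  agg=89, n=6, i=3
  agg=93, n=6, i=4
  agg=98, n=6, i=5
  agg=104, n=6, i=6
  agg=111, n=6, i=7
  agg=119, n=6, i=8

Final answer: 119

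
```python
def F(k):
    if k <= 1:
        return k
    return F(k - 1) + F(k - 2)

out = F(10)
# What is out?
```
Call trace (a repeated sub-call is expanded the first time; later identical calls just restate its return value):
F(k=10)
  F(k=9)
    F(k=8)
      F(k=7)
        F(k=6)
          F(k=5)
            F(k=4)
              F(k=3)
                F(k=2)
                  F(k=1)
                  -> return 1
                  F(k=0)
                  -> return 0
                -> return 1
                F(k=1)
                -> return 1
              -> return 2
              F(k=2) -> return 1  (same call as traced above)
            -> return 3
            F(k=3) -> return 2  (same call as traced above)
          -> return 5
          F(k=4) -> return 3  (same call as traced above)
        -> return 8
        F(k=5) -> return 5  (same call as traced above)
      -> return 13
      F(k=6) -> return 8  (same call as traced above)
    -> return 21
    F(k=7) -> return 13  (same call as traced above)
  -> return 34
  F(k=8) -> return 21  (same call as traced above)
-> return 55

Final answer: 55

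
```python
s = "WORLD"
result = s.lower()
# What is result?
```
Trace:
  s='WORLD'
  s='WORLD', result='world'

Final answer: 'world'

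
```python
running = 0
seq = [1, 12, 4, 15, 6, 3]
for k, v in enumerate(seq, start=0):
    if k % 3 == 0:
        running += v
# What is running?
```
Trace:
  running=0
  running=1, k=0, v=1
  running=1, k=1, v=12
  running=1, k=2, v=4
  running=16, k=3, v=15
  running=16, k=4, v=6
  running=16, k=5, v=3

Final answer: 16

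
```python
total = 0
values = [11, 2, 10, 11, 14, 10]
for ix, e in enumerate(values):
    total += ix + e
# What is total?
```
Trace:
  total=0
  total=11, ix=0, e=11
  total=14, ix=1, e=2
  total=26, ix=2, e=10
  total=40, ix=3, e=11
  total=58, ix=4, e=14
  total=73, ix=5, e=10

Final answer: 73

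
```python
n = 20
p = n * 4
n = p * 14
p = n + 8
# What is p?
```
Trace:
  n=20
  n=20, p=80
  n=1120, p=80
  n=1120, p=1128

Final answer: 1128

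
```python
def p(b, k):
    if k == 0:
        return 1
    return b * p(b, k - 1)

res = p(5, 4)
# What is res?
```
Call trace:
p(b=5, k=4)
  p(b=5, k=3)
    p(b=5, k=2)
      p(b=5, k=1)
        p(b=5, k=0)
        -> return 1
      -> return 5
    -> return 25
  -> return 125
-> return 625

Final answer: 625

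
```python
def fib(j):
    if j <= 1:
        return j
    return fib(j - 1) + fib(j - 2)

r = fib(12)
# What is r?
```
Call trace (a repeated sub-call is expanded the first time; later identical calls just restate its return value):
fib(j=12)
  fib(j=11)
    fib(j=10)
      fib(j=9)
        fib(j=8)
          fib(j=7)
            fib(j=6)
              fib(j=5)
                fib(j=4)
                  fib(j=3)
                    fib(j=2)
                      fib(j=1)
                      -> return 1
                      fib(j=0)
                      -> return 0
                    -> return 1
                    fib(j=1)
                    -> return 1
                  -> return 2
                  fib(j=2) -> return 1  (same call as traced above)
                -> return 3
                fib(j=3) -> return 2  (same call as traced above)
              -> return 5
              fib(j=4) -> return 3  (same call as traced above)
            -> return 8
            fib(j=5) -> return 5  (same call as traced above)
          -> return 13
          fib(j=6) -> return 8  (same call as traced above)
        -> return 21
        fib(j=7) -> return 13  (same call as traced above)
      -> return 34
      fib(j=8) -> return 21  (same call as traced above)
    -> return 55
    fib(j=9) -> return 34  (same call as traced above)
  -> return 89
  fib(j=10) -> return 55  (same call as traced above)
-> return 144

Final answer: 144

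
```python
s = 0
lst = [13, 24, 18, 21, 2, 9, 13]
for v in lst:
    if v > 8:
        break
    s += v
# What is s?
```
Trace:
  s=0
  s=0, v=13

Final answer: 0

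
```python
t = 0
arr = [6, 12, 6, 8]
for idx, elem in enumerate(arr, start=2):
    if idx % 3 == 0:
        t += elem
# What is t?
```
Trace:
  t=0
  t=0, idx=2, elem=6
  t=12, idx=3, elem=12
  t=12, idx=4, elem=6
  t=12, idx=5, elem=8

Final answer: 12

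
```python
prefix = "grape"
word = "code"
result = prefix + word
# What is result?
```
Trace:
  prefix='grape'
  prefix='grape', word='code'
  prefix='grape', word='code', result='grapecode'

Final answer: 'grapecode'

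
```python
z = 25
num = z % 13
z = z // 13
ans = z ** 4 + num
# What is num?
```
Trace:
  z=25
  z=25, num=12
  z=1, num=12
  z=1, num=12, ans=13

Final answer: 12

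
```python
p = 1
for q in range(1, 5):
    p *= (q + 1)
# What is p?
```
Trace:
  p=1
  p=2, q=1
  p=6, q=2
  p=24, q=3
  p=120, q=4

Final answer: 120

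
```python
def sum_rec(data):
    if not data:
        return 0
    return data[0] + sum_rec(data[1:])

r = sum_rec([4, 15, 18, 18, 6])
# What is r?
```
Call trace:
sum_rec(data=[4, 15, 18, 18, 6])
  sum_rec(data=[15, 18, 18, 6])
    sum_rec(data=[18, 18, 6])
      sum_rec(data=[18, 6])
        sum_rec(data=[6])
          sum_rec(data=[])
          -> return 0
        -> return 6
      -> return 24
    -> return 42
  -> return 57
-> return 61

Final answer: 61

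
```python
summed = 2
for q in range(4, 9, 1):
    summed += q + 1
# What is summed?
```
Trace:
  summed=2
  summed=7, q=4
  summed=13, q=5
  summed=20, q=6
  summed=28, q=7
  summed=37, q=8

Final answer: 37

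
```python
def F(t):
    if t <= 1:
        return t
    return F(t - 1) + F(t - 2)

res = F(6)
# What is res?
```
Call trace (a repeated sub-call is expanded the first time; later identical calls just restate its return value):
F(t=6)
  F(t=5)
    F(t=4)
      F(t=3)
        F(t=2)
          F(t=1)
          -> return 1
          F(t=0)
          -> return 0
        -> return 1
        F(t=1)
        -> return 1
      -> return 2
      F(t=2) -> return 1  (same call as traced above)
    -> return 3
    F(t=3) -> return 2  (same call as traced above)
  -> return 5
  F(t=4) -> return 3  (same call as traced above)
-> return 8

Final answer: 8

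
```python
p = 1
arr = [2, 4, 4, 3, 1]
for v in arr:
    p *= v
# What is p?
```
Trace:
  p=1
  p=2, v=2
  p=8, v=4
  p=32, v=4
  p=96, v=3
  p=96, v=1

Final answer: 96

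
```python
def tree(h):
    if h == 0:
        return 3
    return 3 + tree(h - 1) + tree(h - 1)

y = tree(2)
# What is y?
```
Call trace (a repeated sub-call is expanded the first time; later identical calls just restate its return value):
tree(h=2)
  tree(h=1)
    tree(h=0)
    -> return 3
    tree(h=0)
    -> return 3
  -> return 9
  tree(h=1) -> return 9  (same call as traced above)
-> return 21

Final answer: 21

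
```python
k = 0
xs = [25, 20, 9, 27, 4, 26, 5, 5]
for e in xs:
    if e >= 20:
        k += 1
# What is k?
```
Trace:
  k=0
  k=1, e=25
  k=2, e=20
  k=2, e=9
  k=3, e=27
  k=3, e=4
  k=4, e=26
  k=4, e=5
  k=4, e=5

Final answer: 4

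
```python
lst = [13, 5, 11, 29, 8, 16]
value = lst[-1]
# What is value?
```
Trace:
  lst=[13, 5, 11, 29, 8, 16]
  lst=[13, 5, 11, 29, 8, 16], value=16

Final answer: 16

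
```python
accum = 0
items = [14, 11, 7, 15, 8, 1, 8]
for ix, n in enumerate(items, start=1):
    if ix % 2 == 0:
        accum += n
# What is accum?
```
Trace:
  accum=0
  accum=0, ix=1, n=14
  accum=11, ix=2, n=11
  accum=11, ix=3, n=7
  accum=26, ix=4, n=15
  accum=26, ix=5, n=8
  accum=27, ix=6, n=1
  accum=27, ix=7, n=8

Final answer: 27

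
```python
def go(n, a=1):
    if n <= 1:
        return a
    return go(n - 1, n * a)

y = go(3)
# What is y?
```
Call trace:
go(n=3, a=1)
  go(n=2, a=3)
    go(n=1, a=6)
    -> return 6
  -> return 6
-> return 6

Final answer: 6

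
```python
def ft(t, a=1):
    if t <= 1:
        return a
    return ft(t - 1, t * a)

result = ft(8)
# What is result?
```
Call trace:
ft(t=8, a=1)
  ft(t=7, a=8)
    ft(t=6, a=56)
      ft(t=5, a=336)
        ft(t=4, a=1680)
          ft(t=3, a=6720)
            ft(t=2, a=20160)
              ft(t=1, a=40320)
              -> return 40320
            -> return 40320
          -> return 40320
        -> return 40320
      -> return 40320
    -> return 40320
  -> return 40320
-> return 40320

Final answer: 40320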